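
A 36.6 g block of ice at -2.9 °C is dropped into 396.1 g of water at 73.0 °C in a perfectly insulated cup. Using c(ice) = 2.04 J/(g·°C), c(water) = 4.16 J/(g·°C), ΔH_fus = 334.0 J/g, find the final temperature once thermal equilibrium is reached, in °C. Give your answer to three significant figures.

T_f = 59.9 °C

Heat to bring ice to 0 °C and melt it: q₁ = 36.6×2.04×2.9 + 36.6×334.0 = 12441 J
Heat the water can supply cooling to 0 °C: 396.1×4.16×73.0 = 120288 J > q₁, so all ice melts.
Energy balance: 396.1×4.16×(73.0 − T) = 12441 + 36.6×4.16×(T − 0)
1647.776(73.0 − T) = 12441 + 152.256 T
120288 − 12441 = 1800.032 T
T = 107847 / 1800.032 = 59.91 °C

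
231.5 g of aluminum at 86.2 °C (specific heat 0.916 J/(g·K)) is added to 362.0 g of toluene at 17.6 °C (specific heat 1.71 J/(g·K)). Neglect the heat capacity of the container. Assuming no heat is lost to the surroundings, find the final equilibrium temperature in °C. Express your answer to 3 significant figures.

Heat lost by aluminum = heat gained by toluene.
(231.5)(0.916)(86.2 − T) = (362.0)(1.71)(T − 17.6)
212.054 (86.2 − T) = 619.02 (T − 17.6)
18279 − 212.054 T = 619.02 T − 10895
29174 = 831.074 T
T = 35.10 °C

T_f = 35.1 °C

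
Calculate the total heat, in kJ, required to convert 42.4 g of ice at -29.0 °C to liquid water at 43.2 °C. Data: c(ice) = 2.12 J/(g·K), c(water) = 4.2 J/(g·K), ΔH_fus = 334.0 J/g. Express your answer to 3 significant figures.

q1 (heat ice -29.0→0.0 °C): 42.4 × 2.12 × 29.0 = 2607 J
q2 (melt at 0 °C): 42.4 × 334.0 = 14162 J
q3 (heat water 0.0→43.2 °C): 42.4 × 4.2 × 43.2 = 7693 J
Total: 2607 + 14162 + 7693 = 24462 J = 24.5 kJ

q = 24.5 kJ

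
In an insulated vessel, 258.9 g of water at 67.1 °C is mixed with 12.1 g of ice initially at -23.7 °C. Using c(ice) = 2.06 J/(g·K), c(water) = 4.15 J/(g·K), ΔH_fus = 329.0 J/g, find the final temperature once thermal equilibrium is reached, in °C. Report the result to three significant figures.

Heat to bring ice to 0 °C and melt it: q₁ = 12.1×2.06×23.7 + 12.1×329.0 = 4571.6 J
Heat the water can supply cooling to 0 °C: 258.9×4.15×67.1 = 72094.6 J > q₁, so all ice melts.
Energy balance: 258.9×4.15×(67.1 − T) = 4571.6 + 12.1×4.15×(T − 0)
1074.435(67.1 − T) = 4571.6 + 50.215 T
72094.6 − 4571.6 = 1124.650 T
T = 67523.0 / 1124.650 = 60.04 °C

T_f = 60.0 °C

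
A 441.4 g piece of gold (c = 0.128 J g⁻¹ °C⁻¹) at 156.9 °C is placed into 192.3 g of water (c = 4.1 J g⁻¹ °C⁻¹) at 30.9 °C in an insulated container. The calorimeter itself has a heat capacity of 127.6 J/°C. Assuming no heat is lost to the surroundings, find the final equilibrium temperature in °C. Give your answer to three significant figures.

T_f = 38.2 °C

Heat lost by gold = heat gained by water + calorimeter.
(441.4)(0.128)(156.9 − T) = [(192.3)(4.1) + 127.6](T − 30.9)
56.4992 (156.9 − T) = 916.03 (T − 30.9)
8864.7 − 56.4992 T = 916.03 T − 28305
37169.7 = 972.5292 T
T = 38.22 °C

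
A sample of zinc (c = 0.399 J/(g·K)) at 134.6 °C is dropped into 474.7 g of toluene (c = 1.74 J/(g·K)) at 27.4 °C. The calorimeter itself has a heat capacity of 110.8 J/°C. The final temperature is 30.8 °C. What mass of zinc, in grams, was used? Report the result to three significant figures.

q_gained = (474.7 × 1.74 + 110.8) × (30.8 − 27.4) = 3185 J
q_lost = m × 0.399 × (134.6 − 30.8) = 41.4162 m
m = 3185 / 41.4162 = 76.9 g

m = 76.9 g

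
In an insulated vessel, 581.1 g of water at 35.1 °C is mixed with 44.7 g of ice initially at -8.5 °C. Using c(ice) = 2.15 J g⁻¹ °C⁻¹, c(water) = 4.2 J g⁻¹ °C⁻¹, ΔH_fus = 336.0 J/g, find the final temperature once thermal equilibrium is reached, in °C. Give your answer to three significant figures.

T_f = 26.6 °C

Heat to bring ice to 0 °C and melt it: q₁ = 44.7×2.15×8.5 + 44.7×336.0 = 15836 J
Heat the water can supply cooling to 0 °C: 581.1×4.2×35.1 = 85665.8 J > q₁, so all ice melts.
Energy balance: 581.1×4.2×(35.1 − T) = 15836 + 44.7×4.2×(T − 0)
2440.62(35.1 − T) = 15836 + 187.74 T
85665.8 − 15836 = 2628.36 T
T = 69829.8 / 2628.36 = 26.57 °C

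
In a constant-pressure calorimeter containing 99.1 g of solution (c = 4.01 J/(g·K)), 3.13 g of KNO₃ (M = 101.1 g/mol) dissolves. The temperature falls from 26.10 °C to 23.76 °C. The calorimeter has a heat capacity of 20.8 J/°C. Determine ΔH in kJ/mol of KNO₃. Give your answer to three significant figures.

ΔH = 31.6 kJ/mol

|ΔT| = |23.76 − 26.10| = 2.34 °C
|q_surr| = (99.1 × 4.01 + 20.8) × 2.34 = 418.191 × 2.34 = 978.6 J
n(KNO₃) = 3.13 / 101.1 = 0.03096 mol
Temperature fell, so q_rxn = +|q_surr| = 0.9786 kJ
ΔH = q_rxn / n = 31.61 kJ/mol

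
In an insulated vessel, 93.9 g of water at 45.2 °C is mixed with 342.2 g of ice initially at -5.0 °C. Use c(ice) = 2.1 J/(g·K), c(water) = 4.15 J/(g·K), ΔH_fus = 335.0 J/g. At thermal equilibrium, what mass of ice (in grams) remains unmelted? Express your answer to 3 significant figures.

Heat to warm all ice to 0 °C: 342.2×2.1×5.0 = 3593.1 J
Heat released by water cooling to 0 °C: 93.9×4.15×45.2 = 17614 J
17614 J < 3593.1 + 342.2×335.0 = 118230.1 J, so not all ice melts; final T = 0 °C.
Heat left for melting: 17614 − 3593.1 = 14020.9 J
Mass melted = 14020.9 / 335.0 = 41.85 g
Ice remaining = 342.2 − 41.85 = 300.35 g

m_ice remaining = 300 g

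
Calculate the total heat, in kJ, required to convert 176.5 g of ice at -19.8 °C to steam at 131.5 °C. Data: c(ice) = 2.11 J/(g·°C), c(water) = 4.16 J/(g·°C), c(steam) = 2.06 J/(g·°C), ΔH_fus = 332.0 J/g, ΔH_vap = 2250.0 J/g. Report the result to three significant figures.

q1 (heat ice -19.8→0.0 °C): 176.5 × 2.11 × 19.8 = 7374 J
q2 (melt at 0 °C): 176.5 × 332.0 = 58598 J
q3 (heat water 0.0→100.0 °C): 176.5 × 4.16 × 100.0 = 73424 J
q4 (vaporize at 100 °C): 176.5 × 2250.0 = 397125 J
q5 (heat steam 100.0→131.5 °C): 176.5 × 2.06 × 31.5 = 11453 J
Total: 7374 + 58598 + 73424 + 397125 + 11453 = 547974 J = 548 kJ

q = 548 kJ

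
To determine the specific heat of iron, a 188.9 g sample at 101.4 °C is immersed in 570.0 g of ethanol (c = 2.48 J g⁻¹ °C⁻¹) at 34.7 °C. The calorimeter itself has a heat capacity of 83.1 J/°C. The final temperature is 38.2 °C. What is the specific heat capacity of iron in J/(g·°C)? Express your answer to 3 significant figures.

c = 0.439 J/(g·°C)

q_gained = (570.0 × 2.48 + 83.1) × (38.2 − 34.7) = 5238 J
q_lost = 188.9 × c × (101.4 − 38.2) = 11938.48 c
Set equal: c = 5238 / 11938.48 = 0.439 J/(g·°C)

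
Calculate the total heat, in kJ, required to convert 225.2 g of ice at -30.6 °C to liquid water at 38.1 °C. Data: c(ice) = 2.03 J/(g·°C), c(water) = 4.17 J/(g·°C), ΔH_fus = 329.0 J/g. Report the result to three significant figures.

q = 124 kJ

q1 (heat ice -30.6→0.0 °C): 225.2 × 2.03 × 30.6 = 13989 J
q2 (melt at 0 °C): 225.2 × 329.0 = 74091 J
q3 (heat water 0.0→38.1 °C): 225.2 × 4.17 × 38.1 = 35779 J
Total: 13989 + 74091 + 35779 = 123859 J = 124 kJ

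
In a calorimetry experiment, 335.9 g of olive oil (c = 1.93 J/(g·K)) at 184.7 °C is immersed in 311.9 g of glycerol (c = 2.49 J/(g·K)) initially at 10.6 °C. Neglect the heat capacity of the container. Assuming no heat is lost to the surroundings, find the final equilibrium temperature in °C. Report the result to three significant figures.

T_f = 89.8 °C

Heat lost by olive oil = heat gained by glycerol.
(335.9)(1.93)(184.7 − T) = (311.9)(2.49)(T − 10.6)
648.287 (184.7 − T) = 776.631 (T − 10.6)
119740 − 648.287 T = 776.631 T − 8232.3
127972.3 = 1424.918 T
T = 89.81 °C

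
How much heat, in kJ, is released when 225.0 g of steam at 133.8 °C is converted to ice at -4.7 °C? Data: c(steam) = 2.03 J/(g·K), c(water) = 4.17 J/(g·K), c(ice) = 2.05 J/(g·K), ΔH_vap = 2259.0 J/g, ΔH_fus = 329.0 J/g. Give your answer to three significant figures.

q = 694 kJ

q1 (cool steam 133.8→100 °C): 225.0 × 2.03 × 33.8 = 15438 J
q2 (condense at 100 °C): 225.0 × 2259.0 = 508275 J
q3 (cool water 100→0 °C): 225.0 × 4.17 × 100.0 = 93825 J
q4 (freeze at 0 °C): 225.0 × 329.0 = 74025 J
q5 (cool ice 0→-4.7 °C): 225.0 × 2.05 × 4.7 = 2168 J
Total: 15438 + 508275 + 93825 + 74025 + 2168 = 693731 J = 694 kJ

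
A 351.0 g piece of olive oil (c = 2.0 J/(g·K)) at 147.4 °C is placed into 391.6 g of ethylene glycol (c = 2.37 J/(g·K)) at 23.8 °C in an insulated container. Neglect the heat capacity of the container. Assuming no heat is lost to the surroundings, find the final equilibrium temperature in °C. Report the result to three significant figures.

T_f = 77.0 °C

Heat lost by olive oil = heat gained by ethylene glycol.
(351.0)(2.0)(147.4 − T) = (391.6)(2.37)(T − 23.8)
702 (147.4 − T) = 928.092 (T − 23.8)
103470 − 702 T = 928.092 T − 22089
125559 = 1630.092 T
T = 77.03 °C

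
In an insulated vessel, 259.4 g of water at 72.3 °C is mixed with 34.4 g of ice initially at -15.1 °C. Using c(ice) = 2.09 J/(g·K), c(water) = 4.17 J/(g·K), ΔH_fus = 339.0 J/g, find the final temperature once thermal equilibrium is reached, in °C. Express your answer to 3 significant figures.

Heat to bring ice to 0 °C and melt it: q₁ = 34.4×2.09×15.1 + 34.4×339.0 = 12747 J
Heat the water can supply cooling to 0 °C: 259.4×4.17×72.3 = 78206.8 J > q₁, so all ice melts.
Energy balance: 259.4×4.17×(72.3 − T) = 12747 + 34.4×4.17×(T − 0)
1081.698(72.3 − T) = 12747 + 143.448 T
78206.8 − 12747 = 1225.146 T
T = 65459.8 / 1225.146 = 53.43 °C

T_f = 53.4 °C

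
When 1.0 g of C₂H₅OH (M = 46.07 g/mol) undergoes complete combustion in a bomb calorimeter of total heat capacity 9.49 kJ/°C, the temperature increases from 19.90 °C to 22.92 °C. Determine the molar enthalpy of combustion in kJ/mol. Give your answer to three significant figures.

ΔH = -1320 kJ/mol

ΔT = 22.92 − 19.90 = 3.02 °C
q_cal = C_cal × ΔT = 9.49 × 3.02 = 28.6598 kJ
n = 1.0 / 46.07 = 0.02171 mol
q_rxn = −q_cal = -28.6598 kJ
ΔH = -28.6598 / 0.02171 = -1320 kJ/mol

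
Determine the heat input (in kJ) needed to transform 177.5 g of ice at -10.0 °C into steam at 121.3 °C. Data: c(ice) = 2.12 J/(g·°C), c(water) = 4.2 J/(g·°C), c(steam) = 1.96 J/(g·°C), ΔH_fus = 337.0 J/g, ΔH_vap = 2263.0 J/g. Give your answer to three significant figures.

q = 547 kJ

q1 (heat ice -10.0→0.0 °C): 177.5 × 2.12 × 10.0 = 3763 J
q2 (melt at 0 °C): 177.5 × 337.0 = 59818 J
q3 (heat water 0.0→100.0 °C): 177.5 × 4.2 × 100.0 = 74550 J
q4 (vaporize at 100 °C): 177.5 × 2263.0 = 401683 J
q5 (heat steam 100.0→121.3 °C): 177.5 × 1.96 × 21.3 = 7410 J
Total: 3763 + 59818 + 74550 + 401683 + 7410 = 547224 J = 547 kJ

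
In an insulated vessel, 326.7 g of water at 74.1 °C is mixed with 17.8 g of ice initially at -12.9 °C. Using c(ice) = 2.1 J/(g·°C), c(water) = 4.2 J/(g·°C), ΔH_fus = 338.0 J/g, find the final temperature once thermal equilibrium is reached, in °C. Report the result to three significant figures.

Heat to bring ice to 0 °C and melt it: q₁ = 17.8×2.1×12.9 + 17.8×338.0 = 6498.6 J
Heat the water can supply cooling to 0 °C: 326.7×4.2×74.1 = 101676 J > q₁, so all ice melts.
Energy balance: 326.7×4.2×(74.1 − T) = 6498.6 + 17.8×4.2×(T − 0)
1372.14(74.1 − T) = 6498.6 + 74.76 T
101676 − 6498.6 = 1446.90 T
T = 95177.4 / 1446.90 = 65.78 °C

T_f = 65.8 °C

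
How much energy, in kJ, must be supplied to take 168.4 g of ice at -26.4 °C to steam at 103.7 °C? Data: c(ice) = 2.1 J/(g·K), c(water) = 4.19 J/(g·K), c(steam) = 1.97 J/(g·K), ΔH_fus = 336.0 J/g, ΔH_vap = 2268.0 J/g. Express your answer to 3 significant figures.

q = 520 kJ

q1 (heat ice -26.4→0.0 °C): 168.4 × 2.1 × 26.4 = 9336 J
q2 (melt at 0 °C): 168.4 × 336.0 = 56582 J
q3 (heat water 0.0→100.0 °C): 168.4 × 4.19 × 100.0 = 70560 J
q4 (vaporize at 100 °C): 168.4 × 2268.0 = 381931 J
q5 (heat steam 100.0→103.7 °C): 168.4 × 1.97 × 3.7 = 1227 J
Total: 9336 + 56582 + 70560 + 381931 + 1227 = 519636 J = 520 kJ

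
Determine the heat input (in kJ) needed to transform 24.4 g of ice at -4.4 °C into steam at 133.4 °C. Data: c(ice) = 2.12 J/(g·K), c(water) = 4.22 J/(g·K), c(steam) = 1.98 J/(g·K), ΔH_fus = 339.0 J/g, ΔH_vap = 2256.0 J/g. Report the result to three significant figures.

q = 75.5 kJ

q1 (heat ice -4.4→0.0 °C): 24.4 × 2.12 × 4.4 = 228 J
q2 (melt at 0 °C): 24.4 × 339.0 = 8272 J
q3 (heat water 0.0→100.0 °C): 24.4 × 4.22 × 100.0 = 10297 J
q4 (vaporize at 100 °C): 24.4 × 2256.0 = 55046 J
q5 (heat steam 100.0→133.4 °C): 24.4 × 1.98 × 33.4 = 1614 J
Total: 228 + 8272 + 10297 + 55046 + 1614 = 75457 J = 75.5 kJ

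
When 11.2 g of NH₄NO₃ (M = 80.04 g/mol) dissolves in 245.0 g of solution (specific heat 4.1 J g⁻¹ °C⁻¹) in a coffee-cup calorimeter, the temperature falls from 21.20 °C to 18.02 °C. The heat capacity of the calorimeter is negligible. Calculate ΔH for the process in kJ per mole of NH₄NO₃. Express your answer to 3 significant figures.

ΔH = 22.8 kJ/mol

|ΔT| = |18.02 − 21.20| = 3.18 °C
|q_surr| = (245.0 × 4.1) × 3.18 = 1004.5 × 3.18 = 3194 J
n(NH₄NO₃) = 11.2 / 80.04 = 0.1399 mol
Temperature fell, so q_rxn = +|q_surr| = 3.194 kJ
ΔH = q_rxn / n = 22.83 kJ/mol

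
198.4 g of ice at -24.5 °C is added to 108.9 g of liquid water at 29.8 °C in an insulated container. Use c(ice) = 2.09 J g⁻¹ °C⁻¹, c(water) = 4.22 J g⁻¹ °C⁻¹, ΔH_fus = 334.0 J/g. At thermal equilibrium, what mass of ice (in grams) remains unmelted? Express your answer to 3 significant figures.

Heat to warm all ice to 0 °C: 198.4×2.09×24.5 = 10159 J
Heat released by water cooling to 0 °C: 108.9×4.22×29.8 = 13695 J
13695 J < 10159 + 198.4×334.0 = 76424.6 J, so not all ice melts; final T = 0 °C.
Heat left for melting: 13695 − 10159 = 3536 J
Mass melted = 3536 / 334.0 = 10.59 g
Ice remaining = 198.4 − 10.59 = 187.81 g

m_ice remaining = 188 g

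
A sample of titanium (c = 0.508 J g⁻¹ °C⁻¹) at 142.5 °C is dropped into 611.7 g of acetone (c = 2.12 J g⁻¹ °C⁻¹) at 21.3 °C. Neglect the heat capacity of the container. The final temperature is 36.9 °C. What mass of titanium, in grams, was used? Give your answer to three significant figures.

m = 377 g

q_gained = (611.7 × 2.12) × (36.9 − 21.3) = 20230 J
q_lost = m × 0.508 × (142.5 − 36.9) = 53.6448 m
m = 20230 / 53.6448 = 377 g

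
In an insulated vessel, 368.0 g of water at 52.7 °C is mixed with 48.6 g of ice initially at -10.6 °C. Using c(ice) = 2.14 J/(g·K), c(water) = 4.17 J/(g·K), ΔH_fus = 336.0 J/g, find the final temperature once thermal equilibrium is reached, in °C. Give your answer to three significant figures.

T_f = 36.5 °C

Heat to bring ice to 0 °C and melt it: q₁ = 48.6×2.14×10.6 + 48.6×336.0 = 17432 J
Heat the water can supply cooling to 0 °C: 368.0×4.17×52.7 = 80871.3 J > q₁, so all ice melts.
Energy balance: 368.0×4.17×(52.7 − T) = 17432 + 48.6×4.17×(T − 0)
1534.56(52.7 − T) = 17432 + 202.662 T
80871.3 − 17432 = 1737.222 T
T = 63439.3 / 1737.222 = 36.52 °C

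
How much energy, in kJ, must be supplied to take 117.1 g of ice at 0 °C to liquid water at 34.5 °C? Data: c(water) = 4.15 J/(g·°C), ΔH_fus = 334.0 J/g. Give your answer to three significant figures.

q = 55.9 kJ

q1 (melt at 0 °C): 117.1 × 334.0 = 39111 J
q2 (heat water 0.0→34.5 °C): 117.1 × 4.15 × 34.5 = 16766 J
Total: 39111 + 16766 = 55877 J = 55.9 kJ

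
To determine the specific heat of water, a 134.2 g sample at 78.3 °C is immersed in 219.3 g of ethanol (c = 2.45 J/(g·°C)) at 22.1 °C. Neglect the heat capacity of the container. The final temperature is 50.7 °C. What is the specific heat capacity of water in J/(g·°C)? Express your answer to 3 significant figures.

q_gained = (219.3 × 2.45) × (50.7 − 22.1) = 15370 J
q_lost = 134.2 × c × (78.3 − 50.7) = 3703.92 c
Set equal: c = 15370 / 3703.92 = 4.15 J/(g·°C)

c = 4.15 J/(g·°C)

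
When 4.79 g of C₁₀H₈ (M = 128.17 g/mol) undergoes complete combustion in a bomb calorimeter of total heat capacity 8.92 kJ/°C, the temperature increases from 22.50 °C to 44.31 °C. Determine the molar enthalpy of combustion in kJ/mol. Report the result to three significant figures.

ΔH = -5210 kJ/mol

ΔT = 44.31 − 22.50 = 21.81 °C
q_cal = C_cal × ΔT = 8.92 × 21.81 = 194.5452 kJ
n = 4.79 / 128.17 = 0.03737 mol
q_rxn = −q_cal = -194.5452 kJ
ΔH = -194.5452 / 0.03737 = -5206 kJ/mol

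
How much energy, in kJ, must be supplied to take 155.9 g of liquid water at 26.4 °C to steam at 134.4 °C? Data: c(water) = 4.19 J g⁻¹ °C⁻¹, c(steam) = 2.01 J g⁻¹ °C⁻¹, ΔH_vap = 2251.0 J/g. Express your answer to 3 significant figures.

q1 (heat water 26.4→100.0 °C): 155.9 × 4.19 × 73.6 = 48077 J
q2 (vaporize at 100 °C): 155.9 × 2251.0 = 350931 J
q3 (heat steam 100.0→134.4 °C): 155.9 × 2.01 × 34.4 = 10780 J
Total: 48077 + 350931 + 10780 = 409788 J = 410 kJ

q = 410 kJ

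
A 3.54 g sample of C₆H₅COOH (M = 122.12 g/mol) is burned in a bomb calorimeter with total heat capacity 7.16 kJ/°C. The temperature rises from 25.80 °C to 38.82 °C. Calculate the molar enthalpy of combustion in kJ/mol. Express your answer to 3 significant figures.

ΔT = 38.82 − 25.80 = 13.02 °C
q_cal = C_cal × ΔT = 7.16 × 13.02 = 93.2232 kJ
n = 3.54 / 122.12 = 0.02899 mol
q_rxn = −q_cal = -93.2232 kJ
ΔH = -93.2232 / 0.02899 = -3216 kJ/mol

ΔH = -3220 kJ/mol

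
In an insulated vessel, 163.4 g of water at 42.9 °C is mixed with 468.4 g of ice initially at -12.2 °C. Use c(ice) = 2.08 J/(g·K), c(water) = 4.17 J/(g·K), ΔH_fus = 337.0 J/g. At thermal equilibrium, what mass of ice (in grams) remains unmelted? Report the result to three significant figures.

Heat to warm all ice to 0 °C: 468.4×2.08×12.2 = 11886 J
Heat released by water cooling to 0 °C: 163.4×4.17×42.9 = 29231 J
29231 J < 11886 + 468.4×337.0 = 169736.8 J, so not all ice melts; final T = 0 °C.
Heat left for melting: 29231 − 11886 = 17345 J
Mass melted = 17345 / 337.0 = 51.47 g
Ice remaining = 468.4 − 51.47 = 416.93 g

m_ice remaining = 417 g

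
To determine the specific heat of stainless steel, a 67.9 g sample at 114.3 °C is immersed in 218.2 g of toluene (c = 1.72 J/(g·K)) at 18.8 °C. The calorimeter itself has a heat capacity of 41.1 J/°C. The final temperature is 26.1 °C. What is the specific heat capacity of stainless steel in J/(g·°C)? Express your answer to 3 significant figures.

q_gained = (218.2 × 1.72 + 41.1) × (26.1 − 18.8) = 3040 J
q_lost = 67.9 × c × (114.3 − 26.1) = 5988.78 c
Set equal: c = 3040 / 5988.78 = 0.508 J/(g·°C)

c = 0.508 J/(g·°C)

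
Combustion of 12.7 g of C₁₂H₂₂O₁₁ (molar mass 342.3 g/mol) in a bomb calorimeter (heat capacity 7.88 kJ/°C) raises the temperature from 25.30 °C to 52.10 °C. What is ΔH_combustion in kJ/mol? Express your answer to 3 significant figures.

ΔH = -5690 kJ/mol

ΔT = 52.10 − 25.30 = 26.80 °C
q_cal = C_cal × ΔT = 7.88 × 26.80 = 211.184 kJ
n = 12.7 / 342.3 = 0.03710 mol
q_rxn = −q_cal = -211.184 kJ
ΔH = -211.184 / 0.03710 = -5692 kJ/mol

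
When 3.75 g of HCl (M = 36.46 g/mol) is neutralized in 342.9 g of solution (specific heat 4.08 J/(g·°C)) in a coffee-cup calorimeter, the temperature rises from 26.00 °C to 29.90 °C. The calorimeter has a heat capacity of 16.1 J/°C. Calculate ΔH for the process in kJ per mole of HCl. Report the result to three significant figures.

|ΔT| = |29.90 − 26.00| = 3.90 °C
|q_surr| = (342.9 × 4.08 + 16.1) × 3.90 = 1415.132 × 3.90 = 5519.0 J
n(HCl) = 3.75 / 36.46 = 0.10285 mol
Temperature rose, so q_rxn = −|q_surr| = -5.5190 kJ
ΔH = q_rxn / n = -53.66 kJ/mol

ΔH = -53.7 kJ/mol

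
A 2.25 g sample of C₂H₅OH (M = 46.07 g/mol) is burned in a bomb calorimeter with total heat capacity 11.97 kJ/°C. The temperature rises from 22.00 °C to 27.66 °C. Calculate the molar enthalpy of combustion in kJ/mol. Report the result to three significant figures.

ΔH = -1390 kJ/mol

ΔT = 27.66 − 22.00 = 5.66 °C
q_cal = C_cal × ΔT = 11.97 × 5.66 = 67.7502 kJ
n = 2.25 / 46.07 = 0.04884 mol
q_rxn = −q_cal = -67.7502 kJ
ΔH = -67.7502 / 0.04884 = -1387 kJ/mol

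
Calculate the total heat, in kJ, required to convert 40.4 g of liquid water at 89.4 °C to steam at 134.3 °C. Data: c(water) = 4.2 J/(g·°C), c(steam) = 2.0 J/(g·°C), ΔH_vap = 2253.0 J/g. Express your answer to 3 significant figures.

q = 95.6 kJ

q1 (heat water 89.4→100.0 °C): 40.4 × 4.2 × 10.6 = 1799 J
q2 (vaporize at 100 °C): 40.4 × 2253.0 = 91021 J
q3 (heat steam 100.0→134.3 °C): 40.4 × 2.0 × 34.3 = 2771 J
Total: 1799 + 91021 + 2771 = 95591 J = 95.6 kJ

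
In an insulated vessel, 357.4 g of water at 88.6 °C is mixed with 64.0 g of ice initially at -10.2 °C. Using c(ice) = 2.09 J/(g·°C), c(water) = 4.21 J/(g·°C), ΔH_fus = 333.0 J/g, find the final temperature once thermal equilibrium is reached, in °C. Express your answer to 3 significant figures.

T_f = 62.4 °C

Heat to bring ice to 0 °C and melt it: q₁ = 64.0×2.09×10.2 + 64.0×333.0 = 22676 J
Heat the water can supply cooling to 0 °C: 357.4×4.21×88.6 = 133312 J > q₁, so all ice melts.
Energy balance: 357.4×4.21×(88.6 − T) = 22676 + 64.0×4.21×(T − 0)
1504.654(88.6 − T) = 22676 + 269.44 T
133312 − 22676 = 1774.094 T
T = 110636 / 1774.094 = 62.36 °C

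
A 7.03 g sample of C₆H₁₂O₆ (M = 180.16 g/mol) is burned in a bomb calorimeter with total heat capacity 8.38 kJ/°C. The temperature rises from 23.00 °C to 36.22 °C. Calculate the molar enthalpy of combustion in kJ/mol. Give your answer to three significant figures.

ΔT = 36.22 − 23.00 = 13.22 °C
q_cal = C_cal × ΔT = 8.38 × 13.22 = 110.7836 kJ
n = 7.03 / 180.16 = 0.03902 mol
q_rxn = −q_cal = -110.7836 kJ
ΔH = -110.7836 / 0.03902 = -2839 kJ/mol

ΔH = -2840 kJ/mol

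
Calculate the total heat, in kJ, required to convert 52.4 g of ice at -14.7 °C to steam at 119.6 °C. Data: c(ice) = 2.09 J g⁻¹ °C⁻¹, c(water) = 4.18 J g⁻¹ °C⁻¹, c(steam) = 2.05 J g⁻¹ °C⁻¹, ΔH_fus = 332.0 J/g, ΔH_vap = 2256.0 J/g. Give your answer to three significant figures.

q = 161 kJ

q1 (heat ice -14.7→0.0 °C): 52.4 × 2.09 × 14.7 = 1610 J
q2 (melt at 0 °C): 52.4 × 332.0 = 17397 J
q3 (heat water 0.0→100.0 °C): 52.4 × 4.18 × 100.0 = 21903 J
q4 (vaporize at 100 °C): 52.4 × 2256.0 = 118214 J
q5 (heat steam 100.0→119.6 °C): 52.4 × 2.05 × 19.6 = 2105 J
Total: 1610 + 17397 + 21903 + 118214 + 2105 = 161229 J = 161 kJ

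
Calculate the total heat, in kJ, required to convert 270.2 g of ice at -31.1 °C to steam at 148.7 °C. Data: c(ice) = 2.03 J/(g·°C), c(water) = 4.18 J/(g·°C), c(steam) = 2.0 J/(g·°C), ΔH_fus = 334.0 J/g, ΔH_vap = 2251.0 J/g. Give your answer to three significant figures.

q = 855 kJ

q1 (heat ice -31.1→0.0 °C): 270.2 × 2.03 × 31.1 = 17059 J
q2 (melt at 0 °C): 270.2 × 334.0 = 90247 J
q3 (heat water 0.0→100.0 °C): 270.2 × 4.18 × 100.0 = 112944 J
q4 (vaporize at 100 °C): 270.2 × 2251.0 = 608220 J
q5 (heat steam 100.0→148.7 °C): 270.2 × 2.0 × 48.7 = 26317 J
Total: 17059 + 90247 + 112944 + 608220 + 26317 = 854787 J = 855 kJ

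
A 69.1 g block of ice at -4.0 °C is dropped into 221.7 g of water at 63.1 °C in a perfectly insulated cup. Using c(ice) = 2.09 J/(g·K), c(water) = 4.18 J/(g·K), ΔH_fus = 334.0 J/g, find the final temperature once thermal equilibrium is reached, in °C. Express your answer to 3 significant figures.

T_f = 28.6 °C

Heat to bring ice to 0 °C and melt it: q₁ = 69.1×2.09×4.0 + 69.1×334.0 = 23657 J
Heat the water can supply cooling to 0 °C: 221.7×4.18×63.1 = 58475.1 J > q₁, so all ice melts.
Energy balance: 221.7×4.18×(63.1 − T) = 23657 + 69.1×4.18×(T − 0)
926.706(63.1 − T) = 23657 + 288.838 T
58475.1 − 23657 = 1215.544 T
T = 34818.1 / 1215.544 = 28.64 °C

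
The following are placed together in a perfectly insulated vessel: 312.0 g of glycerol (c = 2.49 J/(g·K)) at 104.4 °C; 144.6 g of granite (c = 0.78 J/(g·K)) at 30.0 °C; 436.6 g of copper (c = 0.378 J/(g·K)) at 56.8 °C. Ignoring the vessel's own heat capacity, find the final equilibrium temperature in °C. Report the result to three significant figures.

T_f = 89.0 °C

Σ mᵢcᵢ(T − Tᵢ) = 0  ⇒  T = Σ mᵢcᵢTᵢ / Σ mᵢcᵢ
Σ mᵢcᵢ = 312.0×2.49 + 144.6×0.78 + 436.6×0.378 = 1054.7028
Σ mᵢcᵢTᵢ = 776.88×104.4 + 112.788×30.0 + 165.0348×56.8 = 93864
T = 93864 / 1054.7028 = 89.00 °C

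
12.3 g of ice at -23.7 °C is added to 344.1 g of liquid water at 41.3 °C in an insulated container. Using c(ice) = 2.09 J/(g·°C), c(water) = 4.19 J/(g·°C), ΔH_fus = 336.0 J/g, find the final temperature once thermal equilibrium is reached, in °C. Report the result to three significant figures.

Heat to bring ice to 0 °C and melt it: q₁ = 12.3×2.09×23.7 + 12.3×336.0 = 4742.1 J
Heat the water can supply cooling to 0 °C: 344.1×4.19×41.3 = 59545.5 J > q₁, so all ice melts.
Energy balance: 344.1×4.19×(41.3 − T) = 4742.1 + 12.3×4.19×(T − 0)
1441.779(41.3 − T) = 4742.1 + 51.537 T
59545.5 − 4742.1 = 1493.316 T
T = 54803.4 / 1493.316 = 36.70 °C

T_f = 36.7 °C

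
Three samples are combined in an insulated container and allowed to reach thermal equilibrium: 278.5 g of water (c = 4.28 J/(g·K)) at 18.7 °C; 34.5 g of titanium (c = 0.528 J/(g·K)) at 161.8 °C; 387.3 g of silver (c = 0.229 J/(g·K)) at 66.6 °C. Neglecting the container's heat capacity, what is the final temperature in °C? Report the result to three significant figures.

Σ mᵢcᵢ(T − Tᵢ) = 0  ⇒  T = Σ mᵢcᵢTᵢ / Σ mᵢcᵢ
Σ mᵢcᵢ = 278.5×4.28 + 34.5×0.528 + 387.3×0.229 = 1298.8877
Σ mᵢcᵢTᵢ = 1191.98×18.7 + 18.216×161.8 + 88.6917×66.6 = 31144
T = 31144 / 1298.8877 = 23.98 °C

T_f = 24.0 °C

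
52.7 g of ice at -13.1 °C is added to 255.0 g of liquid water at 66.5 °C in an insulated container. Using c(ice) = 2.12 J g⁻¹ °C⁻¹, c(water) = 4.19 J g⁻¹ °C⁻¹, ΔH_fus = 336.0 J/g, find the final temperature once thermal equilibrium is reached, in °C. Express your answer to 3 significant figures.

Heat to bring ice to 0 °C and melt it: q₁ = 52.7×2.12×13.1 + 52.7×336.0 = 19171 J
Heat the water can supply cooling to 0 °C: 255.0×4.19×66.5 = 71051.9 J > q₁, so all ice melts.
Energy balance: 255.0×4.19×(66.5 − T) = 19171 + 52.7×4.19×(T − 0)
1068.45(66.5 − T) = 19171 + 220.813 T
71051.9 − 19171 = 1289.263 T
T = 51880.9 / 1289.263 = 40.24 °C

T_f = 40.2 °C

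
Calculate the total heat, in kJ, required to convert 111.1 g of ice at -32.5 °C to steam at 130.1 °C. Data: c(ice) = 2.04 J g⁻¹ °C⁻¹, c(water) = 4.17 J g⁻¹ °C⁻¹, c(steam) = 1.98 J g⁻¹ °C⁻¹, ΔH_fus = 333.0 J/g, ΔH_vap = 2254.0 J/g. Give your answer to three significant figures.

q = 348 kJ

q1 (heat ice -32.5→0.0 °C): 111.1 × 2.04 × 32.5 = 7366 J
q2 (melt at 0 °C): 111.1 × 333.0 = 36996 J
q3 (heat water 0.0→100.0 °C): 111.1 × 4.17 × 100.0 = 46329 J
q4 (vaporize at 100 °C): 111.1 × 2254.0 = 250419 J
q5 (heat steam 100.0→130.1 °C): 111.1 × 1.98 × 30.1 = 6621 J
Total: 7366 + 36996 + 46329 + 250419 + 6621 = 347731 J = 348 kJ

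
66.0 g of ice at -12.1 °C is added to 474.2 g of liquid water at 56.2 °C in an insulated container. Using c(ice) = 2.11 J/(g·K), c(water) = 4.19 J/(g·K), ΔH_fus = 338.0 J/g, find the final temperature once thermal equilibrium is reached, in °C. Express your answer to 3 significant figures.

T_f = 38.7 °C

Heat to bring ice to 0 °C and melt it: q₁ = 66.0×2.11×12.1 + 66.0×338.0 = 23993 J
Heat the water can supply cooling to 0 °C: 474.2×4.19×56.2 = 111664 J > q₁, so all ice melts.
Energy balance: 474.2×4.19×(56.2 − T) = 23993 + 66.0×4.19×(T − 0)
1986.898(56.2 − T) = 23993 + 276.54 T
111664 − 23993 = 2263.438 T
T = 87671 / 2263.438 = 38.73 °C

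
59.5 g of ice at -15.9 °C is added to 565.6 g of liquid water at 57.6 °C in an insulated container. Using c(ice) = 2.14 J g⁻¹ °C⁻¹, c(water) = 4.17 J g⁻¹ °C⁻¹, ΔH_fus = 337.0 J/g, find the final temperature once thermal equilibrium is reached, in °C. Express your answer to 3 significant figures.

Heat to bring ice to 0 °C and melt it: q₁ = 59.5×2.14×15.9 + 59.5×337.0 = 22076 J
Heat the water can supply cooling to 0 °C: 565.6×4.17×57.6 = 135853 J > q₁, so all ice melts.
Energy balance: 565.6×4.17×(57.6 − T) = 22076 + 59.5×4.17×(T − 0)
2358.552(57.6 − T) = 22076 + 248.115 T
135853 − 22076 = 2606.667 T
T = 113777 / 2606.667 = 43.648 °C

T_f = 43.6 °C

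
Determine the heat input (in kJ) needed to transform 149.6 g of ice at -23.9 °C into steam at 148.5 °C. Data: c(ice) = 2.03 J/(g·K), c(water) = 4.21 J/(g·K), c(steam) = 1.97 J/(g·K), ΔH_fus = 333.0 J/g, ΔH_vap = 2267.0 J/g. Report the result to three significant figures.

q = 473 kJ

q1 (heat ice -23.9→0.0 °C): 149.6 × 2.03 × 23.9 = 7258 J
q2 (melt at 0 °C): 149.6 × 333.0 = 49817 J
q3 (heat water 0.0→100.0 °C): 149.6 × 4.21 × 100.0 = 62982 J
q4 (vaporize at 100 °C): 149.6 × 2267.0 = 339143 J
q5 (heat steam 100.0→148.5 °C): 149.6 × 1.97 × 48.5 = 14294 J
Total: 7258 + 49817 + 62982 + 339143 + 14294 = 473494 J = 473 kJ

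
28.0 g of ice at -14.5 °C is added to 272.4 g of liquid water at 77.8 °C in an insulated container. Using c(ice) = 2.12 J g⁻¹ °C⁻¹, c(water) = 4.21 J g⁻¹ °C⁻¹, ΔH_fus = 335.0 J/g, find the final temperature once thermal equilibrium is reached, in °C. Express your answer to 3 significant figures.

T_f = 62.5 °C

Heat to bring ice to 0 °C and melt it: q₁ = 28.0×2.12×14.5 + 28.0×335.0 = 10241 J
Heat the water can supply cooling to 0 °C: 272.4×4.21×77.8 = 89221.4 J > q₁, so all ice melts.
Energy balance: 272.4×4.21×(77.8 − T) = 10241 + 28.0×4.21×(T − 0)
1146.804(77.8 − T) = 10241 + 117.88 T
89221.4 − 10241 = 1264.684 T
T = 78980.4 / 1264.684 = 62.45 °C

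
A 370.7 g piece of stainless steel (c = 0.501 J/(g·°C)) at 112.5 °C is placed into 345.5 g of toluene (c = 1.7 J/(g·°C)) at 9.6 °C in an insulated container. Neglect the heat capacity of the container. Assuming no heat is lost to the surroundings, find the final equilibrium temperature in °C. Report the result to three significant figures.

Heat lost by stainless steel = heat gained by toluene.
(370.7)(0.501)(112.5 − T) = (345.5)(1.7)(T − 9.6)
185.7207 (112.5 − T) = 587.35 (T − 9.6)
20894 − 185.7207 T = 587.35 T − 5638.6
26532.6 = 773.0707 T
T = 34.32 °C

T_f = 34.3 °C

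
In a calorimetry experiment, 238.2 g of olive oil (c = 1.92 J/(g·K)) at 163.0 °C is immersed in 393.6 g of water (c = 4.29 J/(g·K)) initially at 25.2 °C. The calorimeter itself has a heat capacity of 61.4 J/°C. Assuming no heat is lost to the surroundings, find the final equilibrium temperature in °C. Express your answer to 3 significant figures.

T_f = 53.8 °C

Heat lost by olive oil = heat gained by water + calorimeter.
(238.2)(1.92)(163.0 − T) = [(393.6)(4.29) + 61.4](T − 25.2)
457.344 (163.0 − T) = 1749.944 (T − 25.2)
74547 − 457.344 T = 1749.944 T − 44099
118646 = 2207.288 T
T = 53.75 °C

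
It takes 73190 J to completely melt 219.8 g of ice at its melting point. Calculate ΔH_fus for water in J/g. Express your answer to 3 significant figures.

ΔH_fus = 333 J/g

ΔH_fus = q / m = 73190 / 219.8 = 333 J/g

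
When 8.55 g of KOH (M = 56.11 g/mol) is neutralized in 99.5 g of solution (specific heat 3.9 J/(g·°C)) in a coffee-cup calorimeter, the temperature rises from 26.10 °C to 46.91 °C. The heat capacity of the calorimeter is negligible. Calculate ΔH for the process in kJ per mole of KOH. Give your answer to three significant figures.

ΔH = -53.0 kJ/mol

|ΔT| = |46.91 − 26.10| = 20.81 °C
|q_surr| = (99.5 × 3.9) × 20.81 = 388.05 × 20.81 = 8075 J
n(KOH) = 8.55 / 56.11 = 0.1524 mol
Temperature rose, so q_rxn = −|q_surr| = -8.075 kJ
ΔH = q_rxn / n = -52.99 kJ/mol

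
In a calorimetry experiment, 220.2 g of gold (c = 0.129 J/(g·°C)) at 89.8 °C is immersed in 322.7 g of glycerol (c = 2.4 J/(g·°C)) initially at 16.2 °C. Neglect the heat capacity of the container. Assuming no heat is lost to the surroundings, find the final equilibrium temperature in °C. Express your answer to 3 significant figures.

Heat lost by gold = heat gained by glycerol.
(220.2)(0.129)(89.8 − T) = (322.7)(2.4)(T − 16.2)
28.4058 (89.8 − T) = 774.48 (T − 16.2)
2550.8 − 28.4058 T = 774.48 T − 12547
15097.8 = 802.8858 T
T = 18.80 °C

T_f = 18.8 °C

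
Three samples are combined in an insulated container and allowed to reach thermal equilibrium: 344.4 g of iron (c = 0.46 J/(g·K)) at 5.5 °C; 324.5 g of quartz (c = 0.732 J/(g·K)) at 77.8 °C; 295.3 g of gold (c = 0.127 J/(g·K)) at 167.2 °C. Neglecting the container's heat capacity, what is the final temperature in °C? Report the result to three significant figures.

Σ mᵢcᵢ(T − Tᵢ) = 0  ⇒  T = Σ mᵢcᵢTᵢ / Σ mᵢcᵢ
Σ mᵢcᵢ = 344.4×0.46 + 324.5×0.732 + 295.3×0.127 = 433.4611
Σ mᵢcᵢTᵢ = 158.424×5.5 + 237.534×77.8 + 37.5031×167.2 = 25622
T = 25622 / 433.4611 = 59.11 °C

T_f = 59.1 °C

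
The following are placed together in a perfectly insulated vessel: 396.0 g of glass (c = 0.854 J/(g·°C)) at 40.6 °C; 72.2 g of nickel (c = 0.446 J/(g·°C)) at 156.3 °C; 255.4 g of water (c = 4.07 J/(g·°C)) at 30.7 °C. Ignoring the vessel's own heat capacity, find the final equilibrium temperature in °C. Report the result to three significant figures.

Σ mᵢcᵢ(T − Tᵢ) = 0  ⇒  T = Σ mᵢcᵢTᵢ / Σ mᵢcᵢ
Σ mᵢcᵢ = 396.0×0.854 + 72.2×0.446 + 255.4×4.07 = 1409.8632
Σ mᵢcᵢTᵢ = 338.184×40.6 + 32.2012×156.3 + 1039.478×30.7 = 50675
T = 50675 / 1409.8632 = 35.94 °C

T_f = 35.9 °C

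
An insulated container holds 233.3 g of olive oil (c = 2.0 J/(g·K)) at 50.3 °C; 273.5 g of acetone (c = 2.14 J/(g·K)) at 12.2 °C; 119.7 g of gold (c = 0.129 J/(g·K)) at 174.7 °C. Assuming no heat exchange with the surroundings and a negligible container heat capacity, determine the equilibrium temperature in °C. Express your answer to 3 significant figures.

Σ mᵢcᵢ(T − Tᵢ) = 0  ⇒  T = Σ mᵢcᵢTᵢ / Σ mᵢcᵢ
Σ mᵢcᵢ = 233.3×2.0 + 273.5×2.14 + 119.7×0.129 = 1067.3313
Σ mᵢcᵢTᵢ = 466.6×50.3 + 585.29×12.2 + 15.4413×174.7 = 33308
T = 33308 / 1067.3313 = 31.21 °C

T_f = 31.2 °C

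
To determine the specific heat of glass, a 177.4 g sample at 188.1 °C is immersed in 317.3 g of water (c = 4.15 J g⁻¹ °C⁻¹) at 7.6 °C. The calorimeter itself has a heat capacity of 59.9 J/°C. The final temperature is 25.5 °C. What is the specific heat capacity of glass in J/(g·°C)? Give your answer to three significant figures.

q_gained = (317.3 × 4.15 + 59.9) × (25.5 − 7.6) = 24640 J
q_lost = 177.4 × c × (188.1 − 25.5) = 28845.24 c
Set equal: c = 24640 / 28845.24 = 0.854 J/(g·°C)

c = 0.854 J/(g·°C)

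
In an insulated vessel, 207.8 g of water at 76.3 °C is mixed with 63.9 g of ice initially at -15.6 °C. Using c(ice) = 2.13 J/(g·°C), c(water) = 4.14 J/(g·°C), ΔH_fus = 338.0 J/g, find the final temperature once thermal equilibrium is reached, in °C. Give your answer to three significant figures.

T_f = 37.3 °C

Heat to bring ice to 0 °C and melt it: q₁ = 63.9×2.13×15.6 + 63.9×338.0 = 23721 J
Heat the water can supply cooling to 0 °C: 207.8×4.14×76.3 = 65640.3 J > q₁, so all ice melts.
Energy balance: 207.8×4.14×(76.3 − T) = 23721 + 63.9×4.14×(T − 0)
860.292(76.3 − T) = 23721 + 264.546 T
65640.3 − 23721 = 1124.838 T
T = 41919.3 / 1124.838 = 37.27 °C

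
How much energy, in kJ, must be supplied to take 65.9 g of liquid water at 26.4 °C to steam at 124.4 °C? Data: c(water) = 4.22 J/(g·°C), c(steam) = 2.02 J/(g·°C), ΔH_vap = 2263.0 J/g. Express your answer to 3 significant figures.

q = 173 kJ

q1 (heat water 26.4→100.0 °C): 65.9 × 4.22 × 73.6 = 20468 J
q2 (vaporize at 100 °C): 65.9 × 2263.0 = 149132 J
q3 (heat steam 100.0→124.4 °C): 65.9 × 2.02 × 24.4 = 3248 J
Total: 20468 + 149132 + 3248 = 172848 J = 173 kJ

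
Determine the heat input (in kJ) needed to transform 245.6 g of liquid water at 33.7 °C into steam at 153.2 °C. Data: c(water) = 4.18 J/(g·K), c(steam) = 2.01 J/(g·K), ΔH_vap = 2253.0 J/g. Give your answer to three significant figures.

q1 (heat water 33.7→100.0 °C): 245.6 × 4.18 × 66.3 = 68064 J
q2 (vaporize at 100 °C): 245.6 × 2253.0 = 553337 J
q3 (heat steam 100.0→153.2 °C): 245.6 × 2.01 × 53.2 = 26262 J
Total: 68064 + 553337 + 26262 = 647663 J = 648 kJ

q = 648 kJ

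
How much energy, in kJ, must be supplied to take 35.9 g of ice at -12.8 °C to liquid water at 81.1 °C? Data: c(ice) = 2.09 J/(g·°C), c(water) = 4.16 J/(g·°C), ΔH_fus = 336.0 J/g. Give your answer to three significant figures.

q1 (heat ice -12.8→0.0 °C): 35.9 × 2.09 × 12.8 = 960 J
q2 (melt at 0 °C): 35.9 × 336.0 = 12062 J
q3 (heat water 0.0→81.1 °C): 35.9 × 4.16 × 81.1 = 12112 J
Total: 960 + 12062 + 12112 = 25134 J = 25.1 kJ

q = 25.1 kJ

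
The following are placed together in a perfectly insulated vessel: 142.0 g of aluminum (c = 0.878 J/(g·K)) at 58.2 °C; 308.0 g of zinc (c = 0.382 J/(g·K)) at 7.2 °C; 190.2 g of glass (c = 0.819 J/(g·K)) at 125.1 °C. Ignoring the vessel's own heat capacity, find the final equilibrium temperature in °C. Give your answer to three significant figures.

Σ mᵢcᵢ(T − Tᵢ) = 0  ⇒  T = Σ mᵢcᵢTᵢ / Σ mᵢcᵢ
Σ mᵢcᵢ = 142.0×0.878 + 308.0×0.382 + 190.2×0.819 = 398.1058
Σ mᵢcᵢTᵢ = 124.676×58.2 + 117.656×7.2 + 155.7738×125.1 = 27591
T = 27591 / 398.1058 = 69.31 °C

T_f = 69.3 °C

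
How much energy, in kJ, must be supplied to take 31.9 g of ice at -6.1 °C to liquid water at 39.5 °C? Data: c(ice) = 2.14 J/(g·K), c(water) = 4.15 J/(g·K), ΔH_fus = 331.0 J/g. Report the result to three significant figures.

q = 16.2 kJ

q1 (heat ice -6.1→0.0 °C): 31.9 × 2.14 × 6.1 = 416 J
q2 (melt at 0 °C): 31.9 × 331.0 = 10559 J
q3 (heat water 0.0→39.5 °C): 31.9 × 4.15 × 39.5 = 5229 J
Total: 416 + 10559 + 5229 = 16204 J = 16.2 kJ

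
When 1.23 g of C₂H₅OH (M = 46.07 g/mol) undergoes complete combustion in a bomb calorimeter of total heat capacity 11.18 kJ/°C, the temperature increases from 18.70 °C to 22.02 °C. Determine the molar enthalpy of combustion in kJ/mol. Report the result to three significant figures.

ΔH = -1390 kJ/mol

ΔT = 22.02 − 18.70 = 3.32 °C
q_cal = C_cal × ΔT = 11.18 × 3.32 = 37.1176 kJ
n = 1.23 / 46.07 = 0.02670 mol
q_rxn = −q_cal = -37.1176 kJ
ΔH = -37.1176 / 0.02670 = -1390 kJ/mol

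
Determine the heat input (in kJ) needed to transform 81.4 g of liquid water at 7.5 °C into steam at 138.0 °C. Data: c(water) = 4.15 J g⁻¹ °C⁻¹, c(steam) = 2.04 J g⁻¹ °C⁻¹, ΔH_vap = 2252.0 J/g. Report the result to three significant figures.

q = 221 kJ

q1 (heat water 7.5→100.0 °C): 81.4 × 4.15 × 92.5 = 31247 J
q2 (vaporize at 100 °C): 81.4 × 2252.0 = 183313 J
q3 (heat steam 100.0→138.0 °C): 81.4 × 2.04 × 38.0 = 6310 J
Total: 31247 + 183313 + 6310 = 220870 J = 221 kJ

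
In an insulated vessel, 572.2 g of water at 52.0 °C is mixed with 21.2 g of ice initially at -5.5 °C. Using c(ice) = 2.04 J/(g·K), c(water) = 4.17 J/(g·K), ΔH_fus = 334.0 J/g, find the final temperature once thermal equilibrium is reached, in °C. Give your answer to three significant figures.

T_f = 47.2 °C

Heat to bring ice to 0 °C and melt it: q₁ = 21.2×2.04×5.5 + 21.2×334.0 = 7318.7 J
Heat the water can supply cooling to 0 °C: 572.2×4.17×52.0 = 124076 J > q₁, so all ice melts.
Energy balance: 572.2×4.17×(52.0 − T) = 7318.7 + 21.2×4.17×(T − 0)
2386.074(52.0 − T) = 7318.7 + 88.404 T
124076 − 7318.7 = 2474.478 T
T = 116757.3 / 2474.478 = 47.18 °C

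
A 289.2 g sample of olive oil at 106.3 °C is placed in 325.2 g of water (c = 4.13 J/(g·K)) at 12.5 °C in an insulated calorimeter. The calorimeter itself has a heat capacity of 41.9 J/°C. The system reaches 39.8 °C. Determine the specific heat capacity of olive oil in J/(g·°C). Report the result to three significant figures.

c = 1.97 J/(g·°C)

q_gained = (325.2 × 4.13 + 41.9) × (39.8 − 12.5) = 37810 J
q_lost = 289.2 × c × (106.3 − 39.8) = 19231.8 c
Set equal: c = 37810 / 19231.8 = 1.97 J/(g·°C)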